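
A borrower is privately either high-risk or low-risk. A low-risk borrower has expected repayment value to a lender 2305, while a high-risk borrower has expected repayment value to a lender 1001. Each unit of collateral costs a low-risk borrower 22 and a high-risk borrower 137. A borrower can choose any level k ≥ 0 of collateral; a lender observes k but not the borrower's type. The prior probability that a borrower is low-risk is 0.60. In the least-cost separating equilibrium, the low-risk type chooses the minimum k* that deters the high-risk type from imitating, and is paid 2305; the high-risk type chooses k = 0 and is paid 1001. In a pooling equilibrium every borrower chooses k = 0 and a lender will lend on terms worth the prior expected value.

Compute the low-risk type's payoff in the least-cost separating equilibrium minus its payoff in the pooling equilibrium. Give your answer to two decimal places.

Least-cost separating signal: k* solves 1001 = 2305 − 137·k*, so k* = (2305 − 1001)/137 ≈ 9.5182.
Low-risk type's separating payoff: 2305 − 22 × k* = 2305 − 22 × (2305 − 1001)/137 = 2305 − 28688/137 ≈ 2095.5985.
Pooling payoff: 0.60 × 2305 + 0.40 × 1001 = 1783.4.
Difference: 2095.5985 − 1783.4 = 312.1985, i.e. 312.20 to two decimal places.
The low-risk type prefers to separate.

312.20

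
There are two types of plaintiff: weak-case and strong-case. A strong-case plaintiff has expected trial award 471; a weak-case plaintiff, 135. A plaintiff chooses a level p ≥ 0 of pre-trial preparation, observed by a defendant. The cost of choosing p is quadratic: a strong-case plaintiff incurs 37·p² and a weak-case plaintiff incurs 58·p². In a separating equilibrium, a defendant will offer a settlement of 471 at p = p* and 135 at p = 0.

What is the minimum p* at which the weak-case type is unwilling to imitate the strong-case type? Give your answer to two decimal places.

The weak-case type at p = 0 receives 135; imitating at p* yields 471 − 58·p*².
Indifference: 135 = 471 − 58·p*², so p*² = (471 − 135) / 58 ≈ 5.7931.
p* = √5.7931 ≈ 2.41.

2.41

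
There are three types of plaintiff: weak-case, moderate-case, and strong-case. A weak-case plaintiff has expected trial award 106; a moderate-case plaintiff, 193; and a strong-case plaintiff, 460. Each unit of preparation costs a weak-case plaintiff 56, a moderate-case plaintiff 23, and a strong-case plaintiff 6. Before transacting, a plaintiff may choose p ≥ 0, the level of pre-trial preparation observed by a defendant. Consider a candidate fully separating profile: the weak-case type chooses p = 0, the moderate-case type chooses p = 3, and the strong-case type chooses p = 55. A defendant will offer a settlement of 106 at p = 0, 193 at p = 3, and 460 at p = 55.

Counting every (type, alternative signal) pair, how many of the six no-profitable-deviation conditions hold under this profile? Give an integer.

5

Moderate-case (own payoff 193 − 23×3 = 124): to p=0 gives 106 → no gain ✓; to p=55 gives 460 − 23×55 = -805 → no gain ✓.
Weak-case (own payoff 106): to p=3 gives 193 − 56×3 = 25 → no gain ✓; to p=55 gives 460 − 56×55 = -2620 → no gain ✓.
Strong-case (own payoff 460 − 6×55 = 130): to p=0 gives 106 → no gain ✓; to p=3 gives 193 − 6×3 = 175 → profitable ✗.
5 of the 6 constraints hold; not an equilibrium.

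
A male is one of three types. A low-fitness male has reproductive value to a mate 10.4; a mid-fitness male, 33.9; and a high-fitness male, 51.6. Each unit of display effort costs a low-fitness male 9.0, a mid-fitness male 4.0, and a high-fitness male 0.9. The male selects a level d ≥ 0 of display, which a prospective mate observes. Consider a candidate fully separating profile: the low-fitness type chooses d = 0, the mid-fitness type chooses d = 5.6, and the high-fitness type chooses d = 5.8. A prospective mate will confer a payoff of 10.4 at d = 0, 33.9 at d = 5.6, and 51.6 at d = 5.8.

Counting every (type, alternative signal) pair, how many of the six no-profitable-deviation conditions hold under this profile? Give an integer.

5

Mid-fitness (own payoff 33.9 − 4.0×5.6 = 11.5): to d=0 gives 10.4 → no gain ✓; to d=5.8 gives 51.6 − 4.0×5.8 = 28.4 → profitable ✗.
High-fitness (own payoff 51.6 − 0.9×5.8 = 46.38): to d=0 gives 10.4 → no gain ✓; to d=5.6 gives 33.9 − 0.9×5.6 = 28.86 → no gain ✓.
Low-fitness (own payoff 10.4): to d=5.6 gives 33.9 − 9.0×5.6 = -16.5 → no gain ✓; to d=5.8 gives 51.6 − 9.0×5.8 = -0.6 → no gain ✓.
5 of the 6 constraints hold; not an equilibrium.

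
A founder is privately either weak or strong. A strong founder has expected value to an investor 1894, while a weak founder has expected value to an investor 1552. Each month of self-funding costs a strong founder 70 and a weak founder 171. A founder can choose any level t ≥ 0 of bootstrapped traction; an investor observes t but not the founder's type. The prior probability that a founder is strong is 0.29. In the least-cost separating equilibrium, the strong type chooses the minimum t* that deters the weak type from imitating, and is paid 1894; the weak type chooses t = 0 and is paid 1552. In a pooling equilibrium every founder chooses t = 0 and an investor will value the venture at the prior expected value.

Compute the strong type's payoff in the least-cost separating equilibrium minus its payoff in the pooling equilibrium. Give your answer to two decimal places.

102.82

Least-cost separating signal: t* solves 1552 = 1894 − 171·t*, so t* = (1894 − 1552)/171 = 2.
Strong type's separating payoff: 1894 − 70 × t* = 1894 − 70 × (1894 − 1552)/171 = 1894 − 23940/171 = 1754.
Pooling payoff: 0.29 × 1894 + 0.71 × 1552 = 1651.18.
Difference: 1754 − 1651.18 = 102.82.
The strong type prefers to separate.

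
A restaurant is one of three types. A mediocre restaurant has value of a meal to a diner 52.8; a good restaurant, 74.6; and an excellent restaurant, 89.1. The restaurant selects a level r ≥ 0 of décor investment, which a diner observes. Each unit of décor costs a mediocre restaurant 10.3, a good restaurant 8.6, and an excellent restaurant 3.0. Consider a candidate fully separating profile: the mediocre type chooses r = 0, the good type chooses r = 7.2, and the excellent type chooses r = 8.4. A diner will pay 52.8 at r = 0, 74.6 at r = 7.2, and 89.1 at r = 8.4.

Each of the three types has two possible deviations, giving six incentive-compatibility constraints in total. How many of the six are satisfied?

Excellent (own payoff 89.1 − 3.0×8.4 = 63.9): to r=0 gives 52.8 → no gain ✓; to r=7.2 gives 74.6 − 3.0×7.2 = 53 → no gain ✓.
Mediocre (own payoff 52.8): to r=7.2 gives 74.6 − 10.3×7.2 = 0.44 → no gain ✓; to r=8.4 gives 89.1 − 10.3×8.4 = 2.58 → no gain ✓.
Good (own payoff 74.6 − 8.6×7.2 = 12.68): to r=0 gives 52.8 → profitable ✗; to r=8.4 gives 89.1 − 8.6×8.4 = 16.86 → profitable ✗.
4 of the 6 constraints hold; not an equilibrium.

4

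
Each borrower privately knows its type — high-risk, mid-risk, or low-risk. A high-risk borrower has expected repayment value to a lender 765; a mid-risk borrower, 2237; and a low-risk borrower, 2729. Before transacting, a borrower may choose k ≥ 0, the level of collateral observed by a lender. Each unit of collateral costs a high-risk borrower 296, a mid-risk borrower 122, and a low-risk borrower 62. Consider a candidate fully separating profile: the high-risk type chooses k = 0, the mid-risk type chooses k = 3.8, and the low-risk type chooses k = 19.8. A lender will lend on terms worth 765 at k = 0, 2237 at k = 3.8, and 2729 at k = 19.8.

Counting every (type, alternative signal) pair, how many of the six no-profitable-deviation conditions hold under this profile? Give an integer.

Low-risk (own payoff 2729 − 62×19.8 = 1501.4): to k=0 gives 765 → no gain ✓; to k=3.8 gives 2237 − 62×3.8 = 2001.4 → profitable ✗.
High-risk (own payoff 765): to k=3.8 gives 2237 − 296×3.8 = 1112.2 → profitable ✗; to k=19.8 gives 2729 − 296×19.8 = -3131.8 → no gain ✓.
Mid-risk (own payoff 2237 − 122×3.8 = 1773.4): to k=0 gives 765 → no gain ✓; to k=19.8 gives 2729 − 122×19.8 = 313.4 → no gain ✓.
4 of the 6 constraints hold; not an equilibrium.

4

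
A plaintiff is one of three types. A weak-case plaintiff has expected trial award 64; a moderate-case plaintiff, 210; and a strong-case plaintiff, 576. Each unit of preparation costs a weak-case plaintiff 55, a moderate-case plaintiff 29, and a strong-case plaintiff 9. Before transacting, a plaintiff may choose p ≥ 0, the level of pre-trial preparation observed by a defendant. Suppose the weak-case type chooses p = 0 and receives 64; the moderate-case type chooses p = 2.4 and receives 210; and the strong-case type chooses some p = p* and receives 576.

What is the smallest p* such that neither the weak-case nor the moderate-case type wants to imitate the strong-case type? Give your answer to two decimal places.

15.02

Weak-case type (on-path payoff 64) won't mimic when 64 ≥ 576 − 55·p*, i.e. p* ≥ 9.31.
Moderate-case type (on-path payoff 210 − 29×2.4 = 140.4) won't mimic when 140.4 ≥ 576 − 29·p*, i.e. p* ≥ 15.02.
Both must hold, so p* = max(9.31, 15.02) = 15.02. The moderate-case type's constraint binds.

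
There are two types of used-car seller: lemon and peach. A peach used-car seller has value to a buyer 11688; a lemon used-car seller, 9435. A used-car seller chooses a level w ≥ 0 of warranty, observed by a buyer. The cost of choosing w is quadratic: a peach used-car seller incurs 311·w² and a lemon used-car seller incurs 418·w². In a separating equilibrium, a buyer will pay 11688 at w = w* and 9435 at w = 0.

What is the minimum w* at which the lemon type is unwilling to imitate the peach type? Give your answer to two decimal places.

2.32

The lemon type at w = 0 receives 9435; imitating at w* yields 11688 − 418·w*².
Indifference: 9435 = 11688 − 418·w*², so w*² = (11688 − 9435) / 418 ≈ 5.3900.
w* = √5.3900 ≈ 2.32.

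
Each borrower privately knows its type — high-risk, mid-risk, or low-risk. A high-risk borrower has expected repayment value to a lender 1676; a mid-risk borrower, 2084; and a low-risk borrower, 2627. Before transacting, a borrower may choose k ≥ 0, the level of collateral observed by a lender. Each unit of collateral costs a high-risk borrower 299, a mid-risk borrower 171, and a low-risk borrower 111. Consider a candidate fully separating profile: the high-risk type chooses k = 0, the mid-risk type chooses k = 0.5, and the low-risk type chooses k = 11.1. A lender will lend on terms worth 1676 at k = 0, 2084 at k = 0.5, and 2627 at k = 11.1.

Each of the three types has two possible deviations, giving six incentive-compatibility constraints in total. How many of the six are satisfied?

3

Low-risk (own payoff 2627 − 111×11.1 = 1394.9): to k=0 gives 1676 → profitable ✗; to k=0.5 gives 2084 − 111×0.5 = 2028.5 → profitable ✗.
High-risk (own payoff 1676): to k=0.5 gives 2084 − 299×0.5 = 1934.5 → profitable ✗; to k=11.1 gives 2627 − 299×11.1 = -691.9 → no gain ✓.
Mid-risk (own payoff 2084 − 171×0.5 = 1998.5): to k=0 gives 1676 → no gain ✓; to k=11.1 gives 2627 − 171×11.1 = 728.9 → no gain ✓.
3 of the 6 constraints hold; not an equilibrium.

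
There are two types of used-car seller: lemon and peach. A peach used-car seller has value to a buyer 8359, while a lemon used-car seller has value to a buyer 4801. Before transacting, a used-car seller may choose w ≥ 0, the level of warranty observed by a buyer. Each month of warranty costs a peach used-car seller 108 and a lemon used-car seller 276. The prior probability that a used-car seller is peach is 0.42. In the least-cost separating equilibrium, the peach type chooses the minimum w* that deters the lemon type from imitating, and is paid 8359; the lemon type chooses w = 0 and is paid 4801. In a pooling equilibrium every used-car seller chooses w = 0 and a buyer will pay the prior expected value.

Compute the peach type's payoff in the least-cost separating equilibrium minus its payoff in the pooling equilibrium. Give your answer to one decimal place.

Least-cost separating signal: w* solves 4801 = 8359 − 276·w*, so w* = (8359 − 4801)/276 ≈ 12.8913.
Peach type's separating payoff: 8359 − 108 × w* = 8359 − 108 × (8359 − 4801)/276 = 8359 − 384264/276 ≈ 6966.739.
Pooling payoff: 0.42 × 8359 + 0.58 × 4801 = 6295.36.
Difference: 6966.739 − 6295.36 = 671.379, i.e. 671.4 to one decimal place.
The peach type prefers to separate.

671.4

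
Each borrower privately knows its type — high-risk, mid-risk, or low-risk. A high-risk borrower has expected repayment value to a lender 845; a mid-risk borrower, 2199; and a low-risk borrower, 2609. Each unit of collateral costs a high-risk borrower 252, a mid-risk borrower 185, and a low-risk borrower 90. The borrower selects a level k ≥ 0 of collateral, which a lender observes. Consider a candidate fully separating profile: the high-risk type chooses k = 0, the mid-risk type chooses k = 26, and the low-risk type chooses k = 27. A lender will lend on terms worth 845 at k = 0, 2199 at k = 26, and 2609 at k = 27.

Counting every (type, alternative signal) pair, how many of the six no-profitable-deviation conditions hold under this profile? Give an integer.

3

Mid-risk (own payoff 2199 − 185×26 = -2611): to k=0 gives 845 → profitable ✗; to k=27 gives 2609 − 185×27 = -2386 → profitable ✗.
High-risk (own payoff 845): to k=26 gives 2199 − 252×26 = -4353 → no gain ✓; to k=27 gives 2609 − 252×27 = -4195 → no gain ✓.
Low-risk (own payoff 2609 − 90×27 = 179): to k=0 gives 845 → profitable ✗; to k=26 gives 2199 − 90×26 = -141 → no gain ✓.
3 of the 6 constraints hold; not an equilibrium.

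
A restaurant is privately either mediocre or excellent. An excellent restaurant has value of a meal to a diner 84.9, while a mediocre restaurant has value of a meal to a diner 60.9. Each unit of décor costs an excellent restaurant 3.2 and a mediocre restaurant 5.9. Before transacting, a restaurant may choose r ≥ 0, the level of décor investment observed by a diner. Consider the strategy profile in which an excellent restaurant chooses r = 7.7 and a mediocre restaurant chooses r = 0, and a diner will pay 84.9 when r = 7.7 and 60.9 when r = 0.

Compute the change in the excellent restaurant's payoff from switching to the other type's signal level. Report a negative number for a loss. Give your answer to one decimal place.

0.6

Playing r = 7.7 the excellent restaurant receives 84.9 − 3.2 × 7.7 = 60.26.
Deviating to r = 0 yields 60.9 instead.
Gain from deviating: 60.9 − 60.26 = 0.64, i.e. 0.6 to one decimal place.
The gain is positive, so the excellent type's incentive-compatibility constraint is violated — this profile is not a separating equilibrium.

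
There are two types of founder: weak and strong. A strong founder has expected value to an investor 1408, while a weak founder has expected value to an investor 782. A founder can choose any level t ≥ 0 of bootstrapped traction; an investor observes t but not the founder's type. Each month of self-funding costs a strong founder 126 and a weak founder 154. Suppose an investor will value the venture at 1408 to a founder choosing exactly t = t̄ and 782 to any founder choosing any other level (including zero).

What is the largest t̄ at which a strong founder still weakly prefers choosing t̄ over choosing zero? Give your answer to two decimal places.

Choosing t̄ yields the strong type 1408 − 126·t̄; choosing zero yields 782.
The strong type is indifferent at 1408 − 126·t̄ = 782, i.e. t̄ = (1408 − 782) / 126 ≈ 4.97.
For any t̄ above 4.97 the strong type would rather pool at zero, so separation collapses.

4.97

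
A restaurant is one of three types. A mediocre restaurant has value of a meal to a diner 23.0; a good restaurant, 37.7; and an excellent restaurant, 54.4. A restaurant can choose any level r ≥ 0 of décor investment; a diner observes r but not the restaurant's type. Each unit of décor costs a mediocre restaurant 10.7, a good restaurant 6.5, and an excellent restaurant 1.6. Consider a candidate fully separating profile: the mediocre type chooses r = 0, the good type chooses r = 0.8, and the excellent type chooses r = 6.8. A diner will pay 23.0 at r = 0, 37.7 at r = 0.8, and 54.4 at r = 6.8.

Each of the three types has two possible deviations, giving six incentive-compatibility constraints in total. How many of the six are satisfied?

Mediocre (own payoff 23.0): to r=0.8 gives 37.7 − 10.7×0.8 = 29.14 → profitable ✗; to r=6.8 gives 54.4 − 10.7×6.8 = -18.36 → no gain ✓.
Good (own payoff 37.7 − 6.5×0.8 = 32.5): to r=0 gives 23.0 → no gain ✓; to r=6.8 gives 54.4 − 6.5×6.8 = 10.2 → no gain ✓.
Excellent (own payoff 54.4 − 1.6×6.8 = 43.52): to r=0 gives 23.0 → no gain ✓; to r=0.8 gives 37.7 − 1.6×0.8 = 36.42 → no gain ✓.
5 of the 6 constraints hold; not an equilibrium.

5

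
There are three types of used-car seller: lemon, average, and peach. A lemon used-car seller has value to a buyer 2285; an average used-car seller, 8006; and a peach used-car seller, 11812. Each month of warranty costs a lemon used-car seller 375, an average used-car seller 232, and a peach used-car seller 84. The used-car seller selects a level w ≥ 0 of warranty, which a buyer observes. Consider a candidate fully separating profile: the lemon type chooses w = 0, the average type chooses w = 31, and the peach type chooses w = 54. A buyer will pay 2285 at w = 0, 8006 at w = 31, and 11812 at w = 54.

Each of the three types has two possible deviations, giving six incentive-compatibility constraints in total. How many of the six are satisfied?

5

Peach (own payoff 11812 − 84×54 = 7276): to w=0 gives 2285 → no gain ✓; to w=31 gives 8006 − 84×31 = 5402 → no gain ✓.
Lemon (own payoff 2285): to w=31 gives 8006 − 375×31 = -3619 → no gain ✓; to w=54 gives 11812 − 375×54 = -8438 → no gain ✓.
Average (own payoff 8006 − 232×31 = 814): to w=0 gives 2285 → profitable ✗; to w=54 gives 11812 − 232×54 = -716 → no gain ✓.
5 of the 6 constraints hold; not an equilibrium.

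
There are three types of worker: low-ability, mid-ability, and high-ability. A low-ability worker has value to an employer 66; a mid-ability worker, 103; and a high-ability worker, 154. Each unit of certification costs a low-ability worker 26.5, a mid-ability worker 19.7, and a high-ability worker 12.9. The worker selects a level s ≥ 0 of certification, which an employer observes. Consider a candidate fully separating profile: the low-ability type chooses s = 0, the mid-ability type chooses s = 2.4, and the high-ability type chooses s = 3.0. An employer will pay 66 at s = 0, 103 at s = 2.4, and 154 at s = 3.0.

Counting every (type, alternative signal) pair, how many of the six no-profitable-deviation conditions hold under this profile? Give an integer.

3

High-ability (own payoff 154 − 12.9×3.0 = 115.3): to s=0 gives 66 → no gain ✓; to s=2.4 gives 103 − 12.9×2.4 = 72.04 → no gain ✓.
Mid-ability (own payoff 103 − 19.7×2.4 = 55.72): to s=0 gives 66 → profitable ✗; to s=3.0 gives 154 − 19.7×3.0 = 94.9 → profitable ✗.
Low-ability (own payoff 66): to s=2.4 gives 103 − 26.5×2.4 = 39.4 → no gain ✓; to s=3.0 gives 154 − 26.5×3.0 = 74.5 → profitable ✗.
3 of the 6 constraints hold; not an equilibrium.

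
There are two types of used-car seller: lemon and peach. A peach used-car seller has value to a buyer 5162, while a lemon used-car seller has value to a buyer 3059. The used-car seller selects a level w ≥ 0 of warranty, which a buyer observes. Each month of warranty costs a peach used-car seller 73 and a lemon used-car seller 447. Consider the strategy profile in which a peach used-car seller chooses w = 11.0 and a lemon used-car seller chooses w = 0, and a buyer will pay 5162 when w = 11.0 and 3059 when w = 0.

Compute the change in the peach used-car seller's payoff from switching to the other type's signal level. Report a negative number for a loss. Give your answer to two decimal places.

-1300.00

Playing w = 11.0 the peach used-car seller receives 5162 − 73 × 11.0 = 4359.
Deviating to w = 0 yields 3059 instead.
Gain from deviating: 3059 − 4359 = -1300.00.
The gain is negative, so the peach type's incentive-compatibility constraint is satisfied.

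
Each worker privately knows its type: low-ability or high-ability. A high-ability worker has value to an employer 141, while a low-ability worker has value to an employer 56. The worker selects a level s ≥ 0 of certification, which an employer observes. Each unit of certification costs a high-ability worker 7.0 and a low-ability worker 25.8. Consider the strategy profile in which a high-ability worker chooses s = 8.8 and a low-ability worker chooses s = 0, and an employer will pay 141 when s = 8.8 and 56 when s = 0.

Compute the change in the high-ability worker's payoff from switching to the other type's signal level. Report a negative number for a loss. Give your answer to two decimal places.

-23.40

Playing s = 8.8 the high-ability worker receives 141 − 7.0 × 8.8 = 79.4.
Deviating to s = 0 yields 56 instead.
Gain from deviating: 56 − 79.4 = -23.40.
The gain is negative, so the high-ability type's incentive-compatibility constraint is satisfied.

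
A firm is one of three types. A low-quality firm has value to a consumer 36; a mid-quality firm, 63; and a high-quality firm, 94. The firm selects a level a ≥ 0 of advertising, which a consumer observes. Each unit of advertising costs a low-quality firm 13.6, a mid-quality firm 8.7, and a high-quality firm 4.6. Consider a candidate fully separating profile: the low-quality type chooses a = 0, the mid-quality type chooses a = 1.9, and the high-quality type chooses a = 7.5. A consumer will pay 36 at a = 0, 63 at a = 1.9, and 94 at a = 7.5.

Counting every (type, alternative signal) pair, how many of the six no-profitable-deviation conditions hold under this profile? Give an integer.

5

Mid-quality (own payoff 63 − 8.7×1.9 = 46.47): to a=0 gives 36 → no gain ✓; to a=7.5 gives 94 − 8.7×7.5 = 28.75 → no gain ✓.
High-quality (own payoff 94 − 4.6×7.5 = 59.5): to a=0 gives 36 → no gain ✓; to a=1.9 gives 63 − 4.6×1.9 = 54.26 → no gain ✓.
Low-quality (own payoff 36): to a=1.9 gives 63 − 13.6×1.9 = 37.16 → profitable ✗; to a=7.5 gives 94 − 13.6×7.5 = -8 → no gain ✓.
5 of the 6 constraints hold; not an equilibrium.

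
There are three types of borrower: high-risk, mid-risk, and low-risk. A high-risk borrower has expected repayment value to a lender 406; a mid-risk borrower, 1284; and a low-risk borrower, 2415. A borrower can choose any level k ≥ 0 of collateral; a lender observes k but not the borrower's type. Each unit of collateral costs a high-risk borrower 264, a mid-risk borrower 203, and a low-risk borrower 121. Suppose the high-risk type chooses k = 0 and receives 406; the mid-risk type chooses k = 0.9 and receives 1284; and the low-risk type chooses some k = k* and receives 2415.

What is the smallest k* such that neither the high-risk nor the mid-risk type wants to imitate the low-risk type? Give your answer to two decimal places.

Mid-risk type (on-path payoff 1284 − 203×0.9 = 1101.3) won't mimic when 1101.3 ≥ 2415 − 203·k*, i.e. k* ≥ 6.47.
High-risk type (on-path payoff 406) won't mimic when 406 ≥ 2415 − 264·k*, i.e. k* ≥ 7.61.
Both must hold, so k* = max(7.61, 6.47) = 7.61. The high-risk type's constraint binds.

7.61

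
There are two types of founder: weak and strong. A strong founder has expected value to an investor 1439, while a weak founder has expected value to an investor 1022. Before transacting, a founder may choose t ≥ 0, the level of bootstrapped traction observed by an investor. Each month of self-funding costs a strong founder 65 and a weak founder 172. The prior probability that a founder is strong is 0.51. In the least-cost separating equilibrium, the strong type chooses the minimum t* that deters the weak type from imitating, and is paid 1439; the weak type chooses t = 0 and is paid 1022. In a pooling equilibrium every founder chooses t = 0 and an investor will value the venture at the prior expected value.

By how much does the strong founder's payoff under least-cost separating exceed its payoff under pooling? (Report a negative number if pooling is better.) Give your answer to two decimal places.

Least-cost separating signal: t* solves 1022 = 1439 − 172·t*, so t* = (1439 − 1022)/172 ≈ 2.4244.
Strong type's separating payoff: 1439 − 65 × t* = 1439 − 65 × (1439 − 1022)/172 = 1439 − 27105/172 ≈ 1281.4128.
Pooling payoff: 0.51 × 1439 + 0.49 × 1022 = 1234.67.
Difference: 1281.4128 − 1234.67 = 46.7428, i.e. 46.74 to two decimal places.
The strong type prefers to separate.

46.74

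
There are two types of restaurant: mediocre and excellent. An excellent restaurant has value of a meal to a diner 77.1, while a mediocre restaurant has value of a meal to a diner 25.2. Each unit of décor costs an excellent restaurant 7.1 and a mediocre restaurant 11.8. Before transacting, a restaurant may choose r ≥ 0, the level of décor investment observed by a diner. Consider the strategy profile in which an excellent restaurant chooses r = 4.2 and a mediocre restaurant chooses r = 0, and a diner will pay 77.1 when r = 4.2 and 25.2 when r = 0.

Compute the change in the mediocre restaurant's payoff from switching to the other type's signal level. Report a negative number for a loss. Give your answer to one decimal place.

2.3

Playing r = 0 the mediocre restaurant receives 25.2.
Deviating to r = 4.2 brings payment 77.1 at cost 11.8 × 4.2 = 49.56, netting 27.54.
Gain from deviating: 27.54 − 25.2 = 2.34, i.e. 2.3 to one decimal place.
The gain is positive, so the mediocre type's incentive-compatibility constraint is violated — this profile is not a separating equilibrium.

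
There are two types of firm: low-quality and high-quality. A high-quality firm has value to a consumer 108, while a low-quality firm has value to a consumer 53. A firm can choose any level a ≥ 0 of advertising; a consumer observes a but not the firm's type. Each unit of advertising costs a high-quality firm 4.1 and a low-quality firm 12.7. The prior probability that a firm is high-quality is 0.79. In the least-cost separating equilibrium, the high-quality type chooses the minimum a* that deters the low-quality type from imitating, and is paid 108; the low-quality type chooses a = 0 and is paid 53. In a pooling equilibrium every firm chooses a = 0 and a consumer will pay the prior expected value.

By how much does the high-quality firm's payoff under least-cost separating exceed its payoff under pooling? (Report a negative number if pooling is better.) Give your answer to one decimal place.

Least-cost separating signal: a* solves 53 = 108 − 12.7·a*, so a* = (108 − 53)/12.7 ≈ 4.3307.
High-quality type's separating payoff: 108 − 4.1 × a* = 108 − 4.1 × (108 − 53)/12.7 = 108 − 225.5/12.7 ≈ 90.244.
Pooling payoff: 0.79 × 108 + 0.21 × 53 = 96.45.
Difference: 90.244 − 96.45 = -6.206, i.e. -6.2 to one decimal place.
The high-quality type would prefer the pooling outcome.

-6.2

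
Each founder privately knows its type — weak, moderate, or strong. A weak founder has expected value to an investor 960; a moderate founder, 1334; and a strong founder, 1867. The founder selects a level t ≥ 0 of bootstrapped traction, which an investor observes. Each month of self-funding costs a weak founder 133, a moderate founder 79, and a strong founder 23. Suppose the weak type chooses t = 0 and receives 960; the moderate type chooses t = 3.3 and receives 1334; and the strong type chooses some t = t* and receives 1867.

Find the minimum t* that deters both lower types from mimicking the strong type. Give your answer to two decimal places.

10.05

Moderate type (on-path payoff 1334 − 79×3.3 = 1073.3) won't mimic when 1073.3 ≥ 1867 − 79·t*, i.e. t* ≥ 10.05.
Weak type (on-path payoff 960) won't mimic when 960 ≥ 1867 − 133·t*, i.e. t* ≥ 6.82.
Both must hold, so t* = max(6.82, 10.05) = 10.05. The moderate type's constraint binds.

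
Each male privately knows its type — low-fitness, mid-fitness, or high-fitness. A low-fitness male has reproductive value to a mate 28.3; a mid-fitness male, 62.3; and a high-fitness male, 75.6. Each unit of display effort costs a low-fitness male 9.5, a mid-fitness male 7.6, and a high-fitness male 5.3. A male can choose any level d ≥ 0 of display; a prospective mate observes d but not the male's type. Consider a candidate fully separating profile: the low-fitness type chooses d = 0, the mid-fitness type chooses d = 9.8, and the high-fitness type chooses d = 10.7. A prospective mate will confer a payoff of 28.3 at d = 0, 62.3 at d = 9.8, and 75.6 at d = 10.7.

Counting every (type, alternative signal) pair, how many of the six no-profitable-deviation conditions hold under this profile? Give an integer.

3

Mid-fitness (own payoff 62.3 − 7.6×9.8 = -12.18): to d=0 gives 28.3 → profitable ✗; to d=10.7 gives 75.6 − 7.6×10.7 = -5.72 → profitable ✗.
Low-fitness (own payoff 28.3): to d=9.8 gives 62.3 − 9.5×9.8 = -30.8 → no gain ✓; to d=10.7 gives 75.6 − 9.5×10.7 = -26.05 → no gain ✓.
High-fitness (own payoff 75.6 − 5.3×10.7 = 18.89): to d=0 gives 28.3 → profitable ✗; to d=9.8 gives 62.3 − 5.3×9.8 = 10.36 → no gain ✓.
3 of the 6 constraints hold; not an equilibrium.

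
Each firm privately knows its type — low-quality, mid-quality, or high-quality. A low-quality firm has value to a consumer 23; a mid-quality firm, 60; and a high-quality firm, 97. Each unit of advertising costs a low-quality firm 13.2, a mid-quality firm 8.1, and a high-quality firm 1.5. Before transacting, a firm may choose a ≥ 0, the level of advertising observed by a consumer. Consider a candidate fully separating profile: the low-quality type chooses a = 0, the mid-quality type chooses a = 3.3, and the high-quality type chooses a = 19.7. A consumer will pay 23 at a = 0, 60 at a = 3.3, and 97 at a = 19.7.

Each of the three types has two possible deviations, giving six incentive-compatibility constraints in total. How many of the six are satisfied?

6

High-quality (own payoff 97 − 1.5×19.7 = 67.45): to a=0 gives 23 → no gain ✓; to a=3.3 gives 60 − 1.5×3.3 = 55.05 → no gain ✓.
Low-quality (own payoff 23): to a=3.3 gives 60 − 13.2×3.3 = 16.44 → no gain ✓; to a=19.7 gives 97 − 13.2×19.7 = -163.04 → no gain ✓.
Mid-quality (own payoff 60 − 8.1×3.3 = 33.27): to a=0 gives 23 → no gain ✓; to a=19.7 gives 97 − 8.1×19.7 = -62.57 → no gain ✓.
6 of the 6 constraints hold; this profile is a separating equilibrium.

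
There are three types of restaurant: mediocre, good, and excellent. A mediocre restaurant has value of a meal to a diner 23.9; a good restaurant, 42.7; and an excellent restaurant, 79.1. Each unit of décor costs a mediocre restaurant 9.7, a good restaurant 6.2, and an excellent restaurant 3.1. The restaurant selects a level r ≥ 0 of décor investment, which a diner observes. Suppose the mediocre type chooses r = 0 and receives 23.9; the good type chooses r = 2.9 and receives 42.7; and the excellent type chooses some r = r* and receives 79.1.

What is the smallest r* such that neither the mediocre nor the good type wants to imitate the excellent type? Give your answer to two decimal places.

8.77

Good type (on-path payoff 42.7 − 6.2×2.9 = 24.72) won't mimic when 24.72 ≥ 79.1 − 6.2·r*, i.e. r* ≥ 8.77.
Mediocre type (on-path payoff 23.9) won't mimic when 23.9 ≥ 79.1 − 9.7·r*, i.e. r* ≥ 5.69.
Both must hold, so r* = max(5.69, 8.77) = 8.77. The good type's constraint binds.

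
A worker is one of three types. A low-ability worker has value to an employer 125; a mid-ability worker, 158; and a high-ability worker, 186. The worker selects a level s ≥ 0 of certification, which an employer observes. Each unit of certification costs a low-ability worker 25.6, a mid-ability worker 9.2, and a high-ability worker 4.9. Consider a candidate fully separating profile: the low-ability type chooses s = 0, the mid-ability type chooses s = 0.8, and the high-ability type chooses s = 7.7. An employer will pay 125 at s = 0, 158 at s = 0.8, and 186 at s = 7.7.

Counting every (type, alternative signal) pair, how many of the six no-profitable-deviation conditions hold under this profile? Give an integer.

Mid-ability (own payoff 158 − 9.2×0.8 = 150.64): to s=0 gives 125 → no gain ✓; to s=7.7 gives 186 − 9.2×7.7 = 115.16 → no gain ✓.
High-ability (own payoff 186 − 4.9×7.7 = 148.27): to s=0 gives 125 → no gain ✓; to s=0.8 gives 158 − 4.9×0.8 = 154.08 → profitable ✗.
Low-ability (own payoff 125): to s=0.8 gives 158 − 25.6×0.8 = 137.52 → profitable ✗; to s=7.7 gives 186 − 25.6×7.7 = -11.12 → no gain ✓.
4 of the 6 constraints hold; not an equilibrium.

4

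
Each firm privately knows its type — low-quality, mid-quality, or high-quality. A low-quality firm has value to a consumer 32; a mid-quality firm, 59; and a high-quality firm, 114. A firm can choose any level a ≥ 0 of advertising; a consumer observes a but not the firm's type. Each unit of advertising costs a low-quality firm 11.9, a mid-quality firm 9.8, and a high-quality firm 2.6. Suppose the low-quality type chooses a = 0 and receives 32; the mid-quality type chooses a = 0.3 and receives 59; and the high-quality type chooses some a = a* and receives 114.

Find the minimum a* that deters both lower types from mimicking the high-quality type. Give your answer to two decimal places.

6.89

Mid-quality type (on-path payoff 59 − 9.8×0.3 = 56.06) won't mimic when 56.06 ≥ 114 − 9.8·a*, i.e. a* ≥ 5.91.
Low-quality type (on-path payoff 32) won't mimic when 32 ≥ 114 − 11.9·a*, i.e. a* ≥ 6.89.
Both must hold, so a* = max(6.89, 5.91) = 6.89. The low-quality type's constraint binds.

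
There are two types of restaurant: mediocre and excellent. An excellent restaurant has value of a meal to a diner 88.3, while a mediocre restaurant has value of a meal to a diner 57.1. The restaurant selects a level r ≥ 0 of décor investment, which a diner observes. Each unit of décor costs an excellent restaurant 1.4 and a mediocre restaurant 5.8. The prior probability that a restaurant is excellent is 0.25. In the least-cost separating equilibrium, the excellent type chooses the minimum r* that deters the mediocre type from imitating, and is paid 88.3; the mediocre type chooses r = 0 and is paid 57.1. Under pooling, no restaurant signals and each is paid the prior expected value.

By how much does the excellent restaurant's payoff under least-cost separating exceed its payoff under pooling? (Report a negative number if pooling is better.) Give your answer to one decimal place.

Least-cost separating signal: r* solves 57.1 = 88.3 − 5.8·r*, so r* = (88.3 − 57.1)/5.8 ≈ 5.3793.
Excellent type's separating payoff: 88.3 − 1.4 × r* = 88.3 − 1.4 × (88.3 − 57.1)/5.8 = 88.3 − 43.68/5.8 ≈ 80.769.
Pooling payoff: 0.25 × 88.3 + 0.75 × 57.1 = 64.9.
Difference: 80.769 − 64.9 = 15.869, i.e. 15.9 to one decimal place.
The excellent type prefers to separate.

15.9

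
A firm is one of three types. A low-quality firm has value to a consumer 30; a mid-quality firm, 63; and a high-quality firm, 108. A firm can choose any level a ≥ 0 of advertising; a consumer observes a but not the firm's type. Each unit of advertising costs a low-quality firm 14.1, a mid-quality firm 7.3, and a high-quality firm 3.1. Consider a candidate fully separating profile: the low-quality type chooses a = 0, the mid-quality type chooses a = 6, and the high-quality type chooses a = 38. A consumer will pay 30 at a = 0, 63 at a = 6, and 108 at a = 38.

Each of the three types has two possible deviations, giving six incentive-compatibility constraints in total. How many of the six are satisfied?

Low-quality (own payoff 30): to a=6 gives 63 − 14.1×6 = -21.6 → no gain ✓; to a=38 gives 108 − 14.1×38 = -427.8 → no gain ✓.
Mid-quality (own payoff 63 − 7.3×6 = 19.2): to a=0 gives 30 → profitable ✗; to a=38 gives 108 − 7.3×38 = -169.4 → no gain ✓.
High-quality (own payoff 108 − 3.1×38 = -9.8): to a=0 gives 30 → profitable ✗; to a=6 gives 63 − 3.1×6 = 44.4 → profitable ✗.
3 of the 6 constraints hold; not an equilibrium.

3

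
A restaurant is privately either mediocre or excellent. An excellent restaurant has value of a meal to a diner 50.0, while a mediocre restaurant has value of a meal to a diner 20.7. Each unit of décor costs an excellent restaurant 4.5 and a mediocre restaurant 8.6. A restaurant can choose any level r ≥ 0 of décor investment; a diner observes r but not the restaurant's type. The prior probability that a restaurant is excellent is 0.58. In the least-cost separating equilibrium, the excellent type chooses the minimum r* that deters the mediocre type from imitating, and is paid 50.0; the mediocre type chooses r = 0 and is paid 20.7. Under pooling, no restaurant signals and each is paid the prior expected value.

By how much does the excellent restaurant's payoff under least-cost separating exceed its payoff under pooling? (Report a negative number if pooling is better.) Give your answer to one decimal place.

-3.0

Least-cost separating signal: r* solves 20.7 = 50.0 − 8.6·r*, so r* = (50.0 − 20.7)/8.6 ≈ 3.4070.
Excellent type's separating payoff: 50.0 − 4.5 × r* = 50.0 − 4.5 × (50.0 − 20.7)/8.6 = 50.0 − 131.85/8.6 ≈ 34.669.
Pooling payoff: 0.58 × 50.0 + 0.42 × 20.7 = 37.694.
Difference: 34.669 − 37.694 = -3.025, i.e. -3.0 to one decimal place.
The excellent type would prefer the pooling outcome.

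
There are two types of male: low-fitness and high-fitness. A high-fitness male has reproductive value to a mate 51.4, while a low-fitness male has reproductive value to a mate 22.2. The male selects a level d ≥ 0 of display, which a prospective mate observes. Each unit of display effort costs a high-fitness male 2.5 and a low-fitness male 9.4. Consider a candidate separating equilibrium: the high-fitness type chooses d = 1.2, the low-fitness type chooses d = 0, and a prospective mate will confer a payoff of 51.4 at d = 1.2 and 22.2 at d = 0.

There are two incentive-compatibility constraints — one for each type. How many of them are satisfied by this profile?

High-fitness type: signal → 51.4 − 2.5 × 1.2 = 48.4; deviate to 0 → 22.2. IC holds (48.4 ≥ 22.2).
Low-fitness type: stay at 0 → 22.2; mimic → 51.4 − 9.4 × 1.2 = 40.12. IC fails (22.2 < 40.12).
1 of 2 constraints hold, so this profile is not an equilibrium.

1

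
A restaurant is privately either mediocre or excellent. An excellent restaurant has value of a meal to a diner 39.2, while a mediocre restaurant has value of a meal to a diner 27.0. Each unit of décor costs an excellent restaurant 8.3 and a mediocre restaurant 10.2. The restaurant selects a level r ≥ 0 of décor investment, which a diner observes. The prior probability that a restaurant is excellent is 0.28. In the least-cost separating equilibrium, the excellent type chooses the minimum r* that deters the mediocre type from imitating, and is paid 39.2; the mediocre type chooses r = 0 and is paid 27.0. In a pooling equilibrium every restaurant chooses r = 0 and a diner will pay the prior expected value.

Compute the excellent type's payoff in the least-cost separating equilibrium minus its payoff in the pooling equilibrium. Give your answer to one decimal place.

-1.1

Least-cost separating signal: r* solves 27.0 = 39.2 − 10.2·r*, so r* = (39.2 − 27.0)/10.2 ≈ 1.1961.
Excellent type's separating payoff: 39.2 − 8.3 × r* = 39.2 − 8.3 × (39.2 − 27.0)/10.2 = 39.2 − 101.26/10.2 ≈ 29.273.
Pooling payoff: 0.28 × 39.2 + 0.72 × 27.0 = 30.416.
Difference: 29.273 − 30.416 = -1.143, i.e. -1.1 to one decimal place.
The excellent type would prefer the pooling outcome.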